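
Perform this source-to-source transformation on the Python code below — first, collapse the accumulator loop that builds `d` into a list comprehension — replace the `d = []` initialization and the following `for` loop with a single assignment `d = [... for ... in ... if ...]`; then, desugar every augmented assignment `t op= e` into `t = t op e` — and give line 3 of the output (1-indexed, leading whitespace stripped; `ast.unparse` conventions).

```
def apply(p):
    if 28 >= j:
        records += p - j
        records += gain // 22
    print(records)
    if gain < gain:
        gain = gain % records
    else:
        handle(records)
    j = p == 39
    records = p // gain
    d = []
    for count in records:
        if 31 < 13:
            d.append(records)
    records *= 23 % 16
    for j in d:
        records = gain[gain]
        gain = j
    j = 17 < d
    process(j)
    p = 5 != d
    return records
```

Transformed code:
def apply(p):
    if 28 >= j:
        records = records + (p - j)
        records = records + gain // 22
    print(records)
    if gain < gain:
        gain = gain % records
    else:
        handle(records)
    j = p == 39
    records = p // gain
    d = [records for count in records if 31 < 13]
    records = records * (23 % 16)
    for j in d:
        records = gain[gain]
        gain = j
    j = 17 < d
    process(j)
    p = 5 != d
    return records

records = records + (p - j)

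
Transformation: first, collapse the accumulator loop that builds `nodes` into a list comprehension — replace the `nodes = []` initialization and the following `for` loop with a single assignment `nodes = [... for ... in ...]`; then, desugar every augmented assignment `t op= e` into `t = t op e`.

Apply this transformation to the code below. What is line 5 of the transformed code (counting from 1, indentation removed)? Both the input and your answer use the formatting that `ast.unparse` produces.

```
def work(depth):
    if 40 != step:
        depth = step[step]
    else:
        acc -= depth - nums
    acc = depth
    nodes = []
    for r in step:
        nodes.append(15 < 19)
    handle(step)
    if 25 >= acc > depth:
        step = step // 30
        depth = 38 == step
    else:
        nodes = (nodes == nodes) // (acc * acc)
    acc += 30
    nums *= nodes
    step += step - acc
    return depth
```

Transformed code:
def work(depth):
    if 40 != step:
        depth = step[step]
    else:
        acc = acc - (depth - nums)
    acc = depth
    nodes = [15 < 19 for r in step]
    handle(step)
    if 25 >= acc > depth:
        step = step // 30
        depth = 38 == step
    else:
        nodes = (nodes == nodes) // (acc * acc)
    acc = acc + 30
    nums = nums * nodes
    step = step + (step - acc)
    return depth

acc = acc - (depth - nums)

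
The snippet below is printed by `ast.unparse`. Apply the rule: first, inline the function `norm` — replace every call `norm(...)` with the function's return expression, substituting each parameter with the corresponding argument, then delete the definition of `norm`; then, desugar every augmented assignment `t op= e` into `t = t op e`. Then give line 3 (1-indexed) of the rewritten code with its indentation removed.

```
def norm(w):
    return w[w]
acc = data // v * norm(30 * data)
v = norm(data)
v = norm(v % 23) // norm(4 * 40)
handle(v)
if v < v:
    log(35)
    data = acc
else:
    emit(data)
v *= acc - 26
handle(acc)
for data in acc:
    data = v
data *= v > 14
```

v = (v % 23)[v % 23] // (4 * 40)[4 * 40]

Transformed code:
acc = data // v * (30 * data)[30 * data]
v = data[data]
v = (v % 23)[v % 23] // (4 * 40)[4 * 40]
handle(v)
if v < v:
    log(35)
    data = acc
else:
    emit(data)
v = v * (acc - 26)
handle(acc)
for data in acc:
    data = v
data = data * (v > 14)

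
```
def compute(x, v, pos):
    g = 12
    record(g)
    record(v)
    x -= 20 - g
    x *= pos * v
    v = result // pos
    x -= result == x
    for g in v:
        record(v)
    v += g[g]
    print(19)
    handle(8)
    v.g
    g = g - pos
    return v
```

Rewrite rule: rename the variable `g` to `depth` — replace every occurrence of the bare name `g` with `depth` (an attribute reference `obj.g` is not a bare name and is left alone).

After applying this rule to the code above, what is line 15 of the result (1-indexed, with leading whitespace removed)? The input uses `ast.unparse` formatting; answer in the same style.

depth = depth - pos

Transformed code:
def compute(x, v, pos):
    depth = 12
    record(depth)
    record(v)
    x -= 20 - depth
    x *= pos * v
    v = result // pos
    x -= result == x
    for depth in v:
        record(v)
    v += depth[depth]
    print(19)
    handle(8)
    v.g
    depth = depth - pos
    return v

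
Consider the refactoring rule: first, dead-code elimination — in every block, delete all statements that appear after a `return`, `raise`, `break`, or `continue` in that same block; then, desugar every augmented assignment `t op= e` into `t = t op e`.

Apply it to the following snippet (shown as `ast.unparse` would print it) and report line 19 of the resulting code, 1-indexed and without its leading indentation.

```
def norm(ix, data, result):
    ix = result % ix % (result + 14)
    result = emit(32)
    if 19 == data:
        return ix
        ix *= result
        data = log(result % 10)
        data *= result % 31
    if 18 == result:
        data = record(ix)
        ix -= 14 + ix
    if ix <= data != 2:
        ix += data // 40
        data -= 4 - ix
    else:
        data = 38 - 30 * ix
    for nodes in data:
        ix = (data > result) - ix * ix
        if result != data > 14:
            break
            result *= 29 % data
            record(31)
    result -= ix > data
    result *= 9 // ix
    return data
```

result = result * (9 // ix)

Transformed code:
def norm(ix, data, result):
    ix = result % ix % (result + 14)
    result = emit(32)
    if 19 == data:
        return ix
    if 18 == result:
        data = record(ix)
        ix = ix - (14 + ix)
    if ix <= data != 2:
        ix = ix + data // 40
        data = data - (4 - ix)
    else:
        data = 38 - 30 * ix
    for nodes in data:
        ix = (data > result) - ix * ix
        if result != data > 14:
            break
    result = result - (ix > data)
    result = result * (9 // ix)
    return data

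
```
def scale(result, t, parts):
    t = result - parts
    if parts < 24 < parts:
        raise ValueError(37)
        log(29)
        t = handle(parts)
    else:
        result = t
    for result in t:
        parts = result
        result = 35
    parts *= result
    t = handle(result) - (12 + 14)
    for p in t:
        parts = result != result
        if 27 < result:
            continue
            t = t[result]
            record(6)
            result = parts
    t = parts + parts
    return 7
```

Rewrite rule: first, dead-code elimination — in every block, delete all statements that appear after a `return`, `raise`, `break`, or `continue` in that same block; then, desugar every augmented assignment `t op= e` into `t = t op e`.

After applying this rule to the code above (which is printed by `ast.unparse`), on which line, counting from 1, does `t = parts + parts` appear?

16

Transformed code:
def scale(result, t, parts):
    t = result - parts
    if parts < 24 < parts:
        raise ValueError(37)
    else:
        result = t
    for result in t:
        parts = result
        result = 35
    parts = parts * result
    t = handle(result) - (12 + 14)
    for p in t:
        parts = result != result
        if 27 < result:
            continue
    t = parts + parts
    return 7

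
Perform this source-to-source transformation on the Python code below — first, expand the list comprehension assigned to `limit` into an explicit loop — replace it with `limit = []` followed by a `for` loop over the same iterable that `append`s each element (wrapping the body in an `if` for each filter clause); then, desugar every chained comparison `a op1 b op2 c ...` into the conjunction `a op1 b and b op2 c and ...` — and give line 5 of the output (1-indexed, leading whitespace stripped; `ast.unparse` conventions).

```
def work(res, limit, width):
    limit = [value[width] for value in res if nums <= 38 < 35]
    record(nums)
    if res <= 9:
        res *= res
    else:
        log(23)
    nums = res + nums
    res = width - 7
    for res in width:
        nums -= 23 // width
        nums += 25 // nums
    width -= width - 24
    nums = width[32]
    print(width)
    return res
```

Transformed code:
def work(res, limit, width):
    limit = []
    for value in res:
        if nums <= 38 and 38 < 35:
            limit.append(value[width])
    record(nums)
    if res <= 9:
        res *= res
    else:
        log(23)
    nums = res + nums
    res = width - 7
    for res in width:
        nums -= 23 // width
        nums += 25 // nums
    width -= width - 24
    nums = width[32]
    print(width)
    return res

limit.append(value[width])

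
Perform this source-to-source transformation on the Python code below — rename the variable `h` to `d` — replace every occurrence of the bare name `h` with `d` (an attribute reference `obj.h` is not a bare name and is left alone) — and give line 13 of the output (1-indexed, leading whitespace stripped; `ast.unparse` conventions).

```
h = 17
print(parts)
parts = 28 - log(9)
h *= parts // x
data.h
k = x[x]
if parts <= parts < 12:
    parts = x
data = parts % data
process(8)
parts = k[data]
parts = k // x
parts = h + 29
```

Transformed code:
d = 17
print(parts)
parts = 28 - log(9)
d *= parts // x
data.h
k = x[x]
if parts <= parts < 12:
    parts = x
data = parts % data
process(8)
parts = k[data]
parts = k // x
parts = d + 29

parts = d + 29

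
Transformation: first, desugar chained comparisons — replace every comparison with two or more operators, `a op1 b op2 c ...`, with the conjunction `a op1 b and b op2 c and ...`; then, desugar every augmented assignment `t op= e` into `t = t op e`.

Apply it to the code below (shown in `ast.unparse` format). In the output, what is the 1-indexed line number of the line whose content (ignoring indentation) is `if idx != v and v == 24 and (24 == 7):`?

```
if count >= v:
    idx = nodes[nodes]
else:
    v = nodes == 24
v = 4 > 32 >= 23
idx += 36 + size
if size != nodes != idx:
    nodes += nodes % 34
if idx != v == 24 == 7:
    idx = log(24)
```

9

Transformed code:
if count >= v:
    idx = nodes[nodes]
else:
    v = nodes == 24
v = 4 > 32 and 32 >= 23
idx = idx + (36 + size)
if size != nodes and nodes != idx:
    nodes = nodes + nodes % 34
if idx != v and v == 24 and (24 == 7):
    idx = log(24)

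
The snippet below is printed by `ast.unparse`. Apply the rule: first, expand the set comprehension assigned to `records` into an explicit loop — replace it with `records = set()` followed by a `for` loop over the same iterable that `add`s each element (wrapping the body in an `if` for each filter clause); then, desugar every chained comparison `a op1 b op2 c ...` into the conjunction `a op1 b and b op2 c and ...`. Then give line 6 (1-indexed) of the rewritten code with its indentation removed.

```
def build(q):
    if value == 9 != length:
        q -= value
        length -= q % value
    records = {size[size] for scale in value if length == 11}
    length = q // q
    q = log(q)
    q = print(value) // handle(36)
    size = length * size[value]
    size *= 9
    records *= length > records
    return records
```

Transformed code:
def build(q):
    if value == 9 and 9 != length:
        q -= value
        length -= q % value
    records = set()
    for scale in value:
        if length == 11:
            records.add(size[size])
    length = q // q
    q = log(q)
    q = print(value) // handle(36)
    size = length * size[value]
    size *= 9
    records *= length > records
    return records

for scale in value:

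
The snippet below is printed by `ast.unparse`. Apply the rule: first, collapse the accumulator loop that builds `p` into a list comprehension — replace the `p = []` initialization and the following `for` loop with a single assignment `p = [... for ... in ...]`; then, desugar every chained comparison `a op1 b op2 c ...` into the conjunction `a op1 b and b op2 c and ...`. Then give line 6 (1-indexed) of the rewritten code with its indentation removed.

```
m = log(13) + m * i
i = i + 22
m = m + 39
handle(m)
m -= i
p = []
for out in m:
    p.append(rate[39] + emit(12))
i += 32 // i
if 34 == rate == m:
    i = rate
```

p = [rate[39] + emit(12) for out in m]

Transformed code:
m = log(13) + m * i
i = i + 22
m = m + 39
handle(m)
m -= i
p = [rate[39] + emit(12) for out in m]
i += 32 // i
if 34 == rate and rate == m:
    i = rate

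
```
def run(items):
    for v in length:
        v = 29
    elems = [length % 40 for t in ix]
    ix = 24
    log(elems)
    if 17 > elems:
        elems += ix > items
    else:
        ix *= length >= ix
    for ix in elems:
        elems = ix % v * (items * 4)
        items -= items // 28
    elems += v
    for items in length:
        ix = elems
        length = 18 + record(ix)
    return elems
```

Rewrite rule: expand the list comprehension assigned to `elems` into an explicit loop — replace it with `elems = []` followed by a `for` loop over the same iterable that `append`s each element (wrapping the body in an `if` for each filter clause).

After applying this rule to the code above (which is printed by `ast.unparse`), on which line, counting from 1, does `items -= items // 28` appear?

15

Transformed code:
def run(items):
    for v in length:
        v = 29
    elems = []
    for t in ix:
        elems.append(length % 40)
    ix = 24
    log(elems)
    if 17 > elems:
        elems += ix > items
    else:
        ix *= length >= ix
    for ix in elems:
        elems = ix % v * (items * 4)
        items -= items // 28
    elems += v
    for items in length:
        ix = elems
        length = 18 + record(ix)
    return elems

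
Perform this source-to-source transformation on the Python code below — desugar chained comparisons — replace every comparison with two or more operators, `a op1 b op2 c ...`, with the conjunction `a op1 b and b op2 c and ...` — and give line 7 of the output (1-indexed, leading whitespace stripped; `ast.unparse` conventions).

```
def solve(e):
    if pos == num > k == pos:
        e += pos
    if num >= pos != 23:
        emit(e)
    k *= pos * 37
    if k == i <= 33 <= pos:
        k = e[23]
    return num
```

if k == i and i <= 33 and (33 <= pos):

Transformed code:
def solve(e):
    if pos == num and num > k and (k == pos):
        e += pos
    if num >= pos and pos != 23:
        emit(e)
    k *= pos * 37
    if k == i and i <= 33 and (33 <= pos):
        k = e[23]
    return num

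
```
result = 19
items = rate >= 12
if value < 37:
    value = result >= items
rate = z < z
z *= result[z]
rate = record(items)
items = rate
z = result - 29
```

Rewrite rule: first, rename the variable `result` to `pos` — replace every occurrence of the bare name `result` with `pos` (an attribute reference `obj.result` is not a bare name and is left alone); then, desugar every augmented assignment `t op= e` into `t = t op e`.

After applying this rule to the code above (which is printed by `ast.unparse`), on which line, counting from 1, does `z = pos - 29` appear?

Transformed code:
pos = 19
items = rate >= 12
if value < 37:
    value = pos >= items
rate = z < z
z = z * pos[z]
rate = record(items)
items = rate
z = pos - 29

9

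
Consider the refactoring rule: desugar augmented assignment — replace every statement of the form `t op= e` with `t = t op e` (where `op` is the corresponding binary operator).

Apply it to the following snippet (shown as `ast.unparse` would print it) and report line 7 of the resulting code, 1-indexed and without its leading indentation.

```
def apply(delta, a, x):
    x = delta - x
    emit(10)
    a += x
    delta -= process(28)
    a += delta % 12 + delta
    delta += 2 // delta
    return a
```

delta = delta + 2 // delta

Transformed code:
def apply(delta, a, x):
    x = delta - x
    emit(10)
    a = a + x
    delta = delta - process(28)
    a = a + (delta % 12 + delta)
    delta = delta + 2 // delta
    return a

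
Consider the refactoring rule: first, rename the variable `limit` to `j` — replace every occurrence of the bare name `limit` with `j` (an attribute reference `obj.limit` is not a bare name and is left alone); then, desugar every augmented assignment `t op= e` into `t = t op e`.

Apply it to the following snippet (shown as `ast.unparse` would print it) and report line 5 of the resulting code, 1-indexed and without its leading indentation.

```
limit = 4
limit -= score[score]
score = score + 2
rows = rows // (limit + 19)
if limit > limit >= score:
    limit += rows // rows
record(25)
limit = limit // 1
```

Transformed code:
j = 4
j = j - score[score]
score = score + 2
rows = rows // (j + 19)
if j > j >= score:
    j = j + rows // rows
record(25)
j = j // 1

if j > j >= score:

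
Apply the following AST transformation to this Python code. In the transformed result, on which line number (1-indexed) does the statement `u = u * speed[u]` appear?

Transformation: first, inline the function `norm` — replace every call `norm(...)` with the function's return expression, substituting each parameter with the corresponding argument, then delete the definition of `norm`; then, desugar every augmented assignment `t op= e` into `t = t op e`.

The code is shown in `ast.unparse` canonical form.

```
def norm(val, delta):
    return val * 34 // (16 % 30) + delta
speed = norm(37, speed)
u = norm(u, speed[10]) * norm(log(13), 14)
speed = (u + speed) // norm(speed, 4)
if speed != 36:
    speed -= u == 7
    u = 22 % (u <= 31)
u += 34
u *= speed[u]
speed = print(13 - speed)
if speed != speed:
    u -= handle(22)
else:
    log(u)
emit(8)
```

8

Transformed code:
speed = 37 * 34 // (16 % 30) + speed
u = (u * 34 // (16 % 30) + speed[10]) * (log(13) * 34 // (16 % 30) + 14)
speed = (u + speed) // (speed * 34 // (16 % 30) + 4)
if speed != 36:
    speed = speed - (u == 7)
    u = 22 % (u <= 31)
u = u + 34
u = u * speed[u]
speed = print(13 - speed)
if speed != speed:
    u = u - handle(22)
else:
    log(u)
emit(8)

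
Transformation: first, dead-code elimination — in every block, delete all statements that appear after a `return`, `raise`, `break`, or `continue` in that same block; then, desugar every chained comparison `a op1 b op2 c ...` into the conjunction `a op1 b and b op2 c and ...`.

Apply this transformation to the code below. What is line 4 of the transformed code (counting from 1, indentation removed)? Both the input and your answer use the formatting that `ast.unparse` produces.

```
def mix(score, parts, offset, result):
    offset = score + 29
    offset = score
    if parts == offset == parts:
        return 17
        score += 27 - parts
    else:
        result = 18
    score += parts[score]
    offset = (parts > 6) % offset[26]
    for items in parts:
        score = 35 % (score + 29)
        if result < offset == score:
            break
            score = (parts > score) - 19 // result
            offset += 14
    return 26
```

Transformed code:
def mix(score, parts, offset, result):
    offset = score + 29
    offset = score
    if parts == offset and offset == parts:
        return 17
    else:
        result = 18
    score += parts[score]
    offset = (parts > 6) % offset[26]
    for items in parts:
        score = 35 % (score + 29)
        if result < offset and offset == score:
            break
    return 26

if parts == offset and offset == parts:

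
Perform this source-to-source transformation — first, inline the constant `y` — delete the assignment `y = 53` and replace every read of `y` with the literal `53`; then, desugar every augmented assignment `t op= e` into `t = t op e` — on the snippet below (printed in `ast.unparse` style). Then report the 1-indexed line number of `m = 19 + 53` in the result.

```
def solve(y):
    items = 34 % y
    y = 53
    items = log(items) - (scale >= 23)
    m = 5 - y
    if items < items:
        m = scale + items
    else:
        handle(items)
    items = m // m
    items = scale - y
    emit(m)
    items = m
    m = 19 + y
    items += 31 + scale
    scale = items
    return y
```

Transformed code:
def solve(y):
    items = 34 % 53
    items = log(items) - (scale >= 23)
    m = 5 - 53
    if items < items:
        m = scale + items
    else:
        handle(items)
    items = m // m
    items = scale - 53
    emit(m)
    items = m
    m = 19 + 53
    items = items + (31 + scale)
    scale = items
    return 53

13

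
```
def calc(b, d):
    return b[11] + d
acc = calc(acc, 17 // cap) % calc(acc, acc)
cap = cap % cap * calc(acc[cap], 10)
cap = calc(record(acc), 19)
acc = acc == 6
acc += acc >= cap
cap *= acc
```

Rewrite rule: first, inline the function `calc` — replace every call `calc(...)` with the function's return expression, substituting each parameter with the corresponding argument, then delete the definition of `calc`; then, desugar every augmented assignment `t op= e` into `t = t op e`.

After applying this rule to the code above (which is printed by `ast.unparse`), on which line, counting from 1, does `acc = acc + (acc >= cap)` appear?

5

Transformed code:
acc = (acc[11] + 17 // cap) % (acc[11] + acc)
cap = cap % cap * (acc[cap][11] + 10)
cap = record(acc)[11] + 19
acc = acc == 6
acc = acc + (acc >= cap)
cap = cap * acc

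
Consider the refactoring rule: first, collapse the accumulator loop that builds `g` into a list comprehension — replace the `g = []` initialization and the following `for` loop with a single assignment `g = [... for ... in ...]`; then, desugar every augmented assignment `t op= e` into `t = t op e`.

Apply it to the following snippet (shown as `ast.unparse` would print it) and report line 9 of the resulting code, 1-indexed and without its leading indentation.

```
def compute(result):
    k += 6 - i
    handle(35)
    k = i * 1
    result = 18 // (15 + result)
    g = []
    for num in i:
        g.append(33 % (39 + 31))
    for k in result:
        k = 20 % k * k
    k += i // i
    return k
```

k = k + i // i

Transformed code:
def compute(result):
    k = k + (6 - i)
    handle(35)
    k = i * 1
    result = 18 // (15 + result)
    g = [33 % (39 + 31) for num in i]
    for k in result:
        k = 20 % k * k
    k = k + i // i
    return k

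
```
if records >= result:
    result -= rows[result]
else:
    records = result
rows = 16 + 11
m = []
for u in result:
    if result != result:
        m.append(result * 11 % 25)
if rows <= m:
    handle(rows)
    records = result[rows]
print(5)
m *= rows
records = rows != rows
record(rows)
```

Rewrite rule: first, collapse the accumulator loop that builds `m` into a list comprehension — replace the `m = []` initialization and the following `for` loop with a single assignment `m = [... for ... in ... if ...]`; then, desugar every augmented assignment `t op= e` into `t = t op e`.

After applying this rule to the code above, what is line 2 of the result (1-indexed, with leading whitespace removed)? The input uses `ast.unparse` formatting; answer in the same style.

Transformed code:
if records >= result:
    result = result - rows[result]
else:
    records = result
rows = 16 + 11
m = [result * 11 % 25 for u in result if result != result]
if rows <= m:
    handle(rows)
    records = result[rows]
print(5)
m = m * rows
records = rows != rows
record(rows)

result = result - rows[result]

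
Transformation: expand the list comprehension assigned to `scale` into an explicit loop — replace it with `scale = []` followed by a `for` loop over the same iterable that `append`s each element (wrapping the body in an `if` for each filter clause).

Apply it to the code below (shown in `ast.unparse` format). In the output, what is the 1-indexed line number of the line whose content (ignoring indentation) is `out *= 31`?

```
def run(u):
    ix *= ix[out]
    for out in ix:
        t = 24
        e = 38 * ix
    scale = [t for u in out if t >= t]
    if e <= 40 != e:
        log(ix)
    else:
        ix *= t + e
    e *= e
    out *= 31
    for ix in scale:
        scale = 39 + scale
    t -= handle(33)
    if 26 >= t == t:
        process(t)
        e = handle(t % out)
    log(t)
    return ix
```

Transformed code:
def run(u):
    ix *= ix[out]
    for out in ix:
        t = 24
        e = 38 * ix
    scale = []
    for u in out:
        if t >= t:
            scale.append(t)
    if e <= 40 != e:
        log(ix)
    else:
        ix *= t + e
    e *= e
    out *= 31
    for ix in scale:
        scale = 39 + scale
    t -= handle(33)
    if 26 >= t == t:
        process(t)
        e = handle(t % out)
    log(t)
    return ix

15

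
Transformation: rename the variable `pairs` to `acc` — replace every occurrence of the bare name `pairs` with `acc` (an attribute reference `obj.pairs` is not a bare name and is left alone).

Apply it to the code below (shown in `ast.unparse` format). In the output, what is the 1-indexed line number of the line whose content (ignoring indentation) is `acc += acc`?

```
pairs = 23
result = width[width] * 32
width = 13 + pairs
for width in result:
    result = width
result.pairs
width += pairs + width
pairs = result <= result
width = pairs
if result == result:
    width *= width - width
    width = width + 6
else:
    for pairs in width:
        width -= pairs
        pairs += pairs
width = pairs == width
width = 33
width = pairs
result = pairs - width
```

16

Transformed code:
acc = 23
result = width[width] * 32
width = 13 + acc
for width in result:
    result = width
result.pairs
width += acc + width
acc = result <= result
width = acc
if result == result:
    width *= width - width
    width = width + 6
else:
    for acc in width:
        width -= acc
        acc += acc
width = acc == width
width = 33
width = acc
result = acc - width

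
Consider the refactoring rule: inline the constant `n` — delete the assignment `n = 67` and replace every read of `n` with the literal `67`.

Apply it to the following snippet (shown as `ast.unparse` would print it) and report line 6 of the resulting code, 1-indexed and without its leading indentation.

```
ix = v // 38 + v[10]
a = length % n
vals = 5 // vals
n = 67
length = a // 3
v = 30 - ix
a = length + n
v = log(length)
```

a = length + 67

Transformed code:
ix = v // 38 + v[10]
a = length % 67
vals = 5 // vals
length = a // 3
v = 30 - ix
a = length + 67
v = log(length)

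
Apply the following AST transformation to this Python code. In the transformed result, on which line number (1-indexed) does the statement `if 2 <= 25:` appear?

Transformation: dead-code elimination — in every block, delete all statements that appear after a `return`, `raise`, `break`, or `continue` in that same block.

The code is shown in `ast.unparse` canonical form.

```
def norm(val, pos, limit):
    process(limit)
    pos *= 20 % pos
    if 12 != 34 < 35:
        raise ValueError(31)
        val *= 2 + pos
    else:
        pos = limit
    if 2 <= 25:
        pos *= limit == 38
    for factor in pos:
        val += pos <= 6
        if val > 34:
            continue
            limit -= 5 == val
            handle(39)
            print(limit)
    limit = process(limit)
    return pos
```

Transformed code:
def norm(val, pos, limit):
    process(limit)
    pos *= 20 % pos
    if 12 != 34 < 35:
        raise ValueError(31)
    else:
        pos = limit
    if 2 <= 25:
        pos *= limit == 38
    for factor in pos:
        val += pos <= 6
        if val > 34:
            continue
    limit = process(limit)
    return pos

8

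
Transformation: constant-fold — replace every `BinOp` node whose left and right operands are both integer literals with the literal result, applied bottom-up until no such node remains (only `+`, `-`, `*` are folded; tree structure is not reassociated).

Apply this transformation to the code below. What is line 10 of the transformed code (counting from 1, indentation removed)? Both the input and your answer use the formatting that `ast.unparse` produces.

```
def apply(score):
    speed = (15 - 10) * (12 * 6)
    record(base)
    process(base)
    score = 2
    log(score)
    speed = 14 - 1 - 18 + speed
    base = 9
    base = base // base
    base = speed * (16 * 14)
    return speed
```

Transformed code:
def apply(score):
    speed = 360
    record(base)
    process(base)
    score = 2
    log(score)
    speed = -5 + speed
    base = 9
    base = base // base
    base = speed * 224
    return speed

base = speed * 224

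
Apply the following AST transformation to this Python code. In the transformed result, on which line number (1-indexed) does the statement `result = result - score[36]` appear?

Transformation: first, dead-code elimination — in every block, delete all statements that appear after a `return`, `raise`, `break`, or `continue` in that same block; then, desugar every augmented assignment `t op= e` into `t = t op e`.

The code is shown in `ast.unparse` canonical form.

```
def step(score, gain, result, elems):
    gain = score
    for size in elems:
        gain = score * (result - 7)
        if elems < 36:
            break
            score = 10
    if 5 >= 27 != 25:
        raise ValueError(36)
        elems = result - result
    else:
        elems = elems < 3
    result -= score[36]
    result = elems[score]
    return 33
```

11

Transformed code:
def step(score, gain, result, elems):
    gain = score
    for size in elems:
        gain = score * (result - 7)
        if elems < 36:
            break
    if 5 >= 27 != 25:
        raise ValueError(36)
    else:
        elems = elems < 3
    result = result - score[36]
    result = elems[score]
    return 33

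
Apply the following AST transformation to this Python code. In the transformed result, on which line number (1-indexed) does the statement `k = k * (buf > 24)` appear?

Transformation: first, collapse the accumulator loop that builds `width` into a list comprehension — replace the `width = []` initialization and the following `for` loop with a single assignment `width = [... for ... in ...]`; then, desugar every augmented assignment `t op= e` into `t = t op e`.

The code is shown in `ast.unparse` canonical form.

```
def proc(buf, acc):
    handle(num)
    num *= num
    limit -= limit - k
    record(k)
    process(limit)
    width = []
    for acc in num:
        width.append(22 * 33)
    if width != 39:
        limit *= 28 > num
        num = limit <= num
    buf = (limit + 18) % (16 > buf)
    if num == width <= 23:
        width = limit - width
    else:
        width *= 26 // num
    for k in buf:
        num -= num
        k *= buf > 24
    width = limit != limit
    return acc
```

Transformed code:
def proc(buf, acc):
    handle(num)
    num = num * num
    limit = limit - (limit - k)
    record(k)
    process(limit)
    width = [22 * 33 for acc in num]
    if width != 39:
        limit = limit * (28 > num)
        num = limit <= num
    buf = (limit + 18) % (16 > buf)
    if num == width <= 23:
        width = limit - width
    else:
        width = width * (26 // num)
    for k in buf:
        num = num - num
        k = k * (buf > 24)
    width = limit != limit
    return acc

18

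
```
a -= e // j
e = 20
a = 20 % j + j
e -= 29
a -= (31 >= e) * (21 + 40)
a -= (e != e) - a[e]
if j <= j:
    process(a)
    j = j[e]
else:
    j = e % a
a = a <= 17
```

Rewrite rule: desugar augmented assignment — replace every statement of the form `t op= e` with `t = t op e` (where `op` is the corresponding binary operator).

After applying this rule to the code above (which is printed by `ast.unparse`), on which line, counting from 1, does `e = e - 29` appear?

Transformed code:
a = a - e // j
e = 20
a = 20 % j + j
e = e - 29
a = a - (31 >= e) * (21 + 40)
a = a - ((e != e) - a[e])
if j <= j:
    process(a)
    j = j[e]
else:
    j = e % a
a = a <= 17

4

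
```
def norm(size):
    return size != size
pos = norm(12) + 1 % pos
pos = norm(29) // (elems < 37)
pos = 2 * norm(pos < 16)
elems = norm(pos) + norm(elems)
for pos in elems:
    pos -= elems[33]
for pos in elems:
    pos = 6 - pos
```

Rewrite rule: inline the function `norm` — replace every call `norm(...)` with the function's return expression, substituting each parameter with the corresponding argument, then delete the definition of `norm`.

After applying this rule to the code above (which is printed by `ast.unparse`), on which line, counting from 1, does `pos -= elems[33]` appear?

6

Transformed code:
pos = (12 != 12) + 1 % pos
pos = (29 != 29) // (elems < 37)
pos = 2 * ((pos < 16) != (pos < 16))
elems = (pos != pos) + (elems != elems)
for pos in elems:
    pos -= elems[33]
for pos in elems:
    pos = 6 - pos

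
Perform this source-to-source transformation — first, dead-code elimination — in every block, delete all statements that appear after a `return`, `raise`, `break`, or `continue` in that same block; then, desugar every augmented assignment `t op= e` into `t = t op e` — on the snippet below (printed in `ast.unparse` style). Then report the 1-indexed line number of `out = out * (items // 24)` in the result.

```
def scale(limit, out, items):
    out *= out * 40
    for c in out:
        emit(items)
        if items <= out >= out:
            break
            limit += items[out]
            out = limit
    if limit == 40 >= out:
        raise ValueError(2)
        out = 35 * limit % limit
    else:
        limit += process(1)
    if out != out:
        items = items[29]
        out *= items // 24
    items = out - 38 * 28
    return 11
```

Transformed code:
def scale(limit, out, items):
    out = out * (out * 40)
    for c in out:
        emit(items)
        if items <= out >= out:
            break
    if limit == 40 >= out:
        raise ValueError(2)
    else:
        limit = limit + process(1)
    if out != out:
        items = items[29]
        out = out * (items // 24)
    items = out - 38 * 28
    return 11

13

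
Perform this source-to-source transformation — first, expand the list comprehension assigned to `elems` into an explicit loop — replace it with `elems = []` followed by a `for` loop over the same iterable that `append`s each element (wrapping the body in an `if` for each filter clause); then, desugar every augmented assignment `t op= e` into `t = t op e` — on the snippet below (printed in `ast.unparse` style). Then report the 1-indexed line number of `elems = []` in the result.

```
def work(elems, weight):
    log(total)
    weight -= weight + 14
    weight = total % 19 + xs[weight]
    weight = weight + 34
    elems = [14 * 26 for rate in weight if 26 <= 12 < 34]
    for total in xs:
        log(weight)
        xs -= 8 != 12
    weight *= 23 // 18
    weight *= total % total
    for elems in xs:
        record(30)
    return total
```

6

Transformed code:
def work(elems, weight):
    log(total)
    weight = weight - (weight + 14)
    weight = total % 19 + xs[weight]
    weight = weight + 34
    elems = []
    for rate in weight:
        if 26 <= 12 < 34:
            elems.append(14 * 26)
    for total in xs:
        log(weight)
        xs = xs - (8 != 12)
    weight = weight * (23 // 18)
    weight = weight * (total % total)
    for elems in xs:
        record(30)
    return total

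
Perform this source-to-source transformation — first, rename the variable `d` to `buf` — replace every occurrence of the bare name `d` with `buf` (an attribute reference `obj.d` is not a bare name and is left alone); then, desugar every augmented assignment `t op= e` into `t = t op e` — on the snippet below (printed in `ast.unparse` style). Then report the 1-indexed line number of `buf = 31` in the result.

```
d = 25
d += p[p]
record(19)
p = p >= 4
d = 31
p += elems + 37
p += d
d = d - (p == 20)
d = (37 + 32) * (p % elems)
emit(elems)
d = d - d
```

5

Transformed code:
buf = 25
buf = buf + p[p]
record(19)
p = p >= 4
buf = 31
p = p + (elems + 37)
p = p + buf
buf = buf - (p == 20)
buf = (37 + 32) * (p % elems)
emit(elems)
buf = buf - buf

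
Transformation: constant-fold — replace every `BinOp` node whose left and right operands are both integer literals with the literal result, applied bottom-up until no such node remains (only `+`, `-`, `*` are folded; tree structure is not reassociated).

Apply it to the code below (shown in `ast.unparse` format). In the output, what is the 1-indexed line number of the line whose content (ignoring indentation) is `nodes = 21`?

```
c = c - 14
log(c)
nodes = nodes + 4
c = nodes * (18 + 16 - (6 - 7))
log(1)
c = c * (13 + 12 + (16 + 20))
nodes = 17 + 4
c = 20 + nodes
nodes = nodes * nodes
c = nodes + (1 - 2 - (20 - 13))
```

7

Transformed code:
c = c - 14
log(c)
nodes = nodes + 4
c = nodes * 35
log(1)
c = c * 61
nodes = 21
c = 20 + nodes
nodes = nodes * nodes
c = nodes + -8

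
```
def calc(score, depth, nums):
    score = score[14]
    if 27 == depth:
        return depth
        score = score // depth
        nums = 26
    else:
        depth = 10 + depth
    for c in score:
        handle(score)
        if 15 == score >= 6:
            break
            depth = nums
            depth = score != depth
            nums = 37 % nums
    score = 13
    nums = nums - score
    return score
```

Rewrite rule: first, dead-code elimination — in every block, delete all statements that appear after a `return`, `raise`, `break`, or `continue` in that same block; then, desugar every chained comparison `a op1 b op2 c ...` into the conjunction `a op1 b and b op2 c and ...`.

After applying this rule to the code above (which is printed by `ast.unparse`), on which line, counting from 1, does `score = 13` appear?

Transformed code:
def calc(score, depth, nums):
    score = score[14]
    if 27 == depth:
        return depth
    else:
        depth = 10 + depth
    for c in score:
        handle(score)
        if 15 == score and score >= 6:
            break
    score = 13
    nums = nums - score
    return score

11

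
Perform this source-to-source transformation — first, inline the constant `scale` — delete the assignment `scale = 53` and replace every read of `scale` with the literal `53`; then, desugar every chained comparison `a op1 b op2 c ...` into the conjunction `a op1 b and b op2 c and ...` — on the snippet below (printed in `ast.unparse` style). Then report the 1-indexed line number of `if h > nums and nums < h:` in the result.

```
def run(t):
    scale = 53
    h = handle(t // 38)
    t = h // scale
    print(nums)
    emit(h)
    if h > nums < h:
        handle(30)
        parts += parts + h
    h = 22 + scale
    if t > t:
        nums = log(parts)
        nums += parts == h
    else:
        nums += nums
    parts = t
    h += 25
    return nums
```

Transformed code:
def run(t):
    h = handle(t // 38)
    t = h // 53
    print(nums)
    emit(h)
    if h > nums and nums < h:
        handle(30)
        parts += parts + h
    h = 22 + 53
    if t > t:
        nums = log(parts)
        nums += parts == h
    else:
        nums += nums
    parts = t
    h += 25
    return nums

6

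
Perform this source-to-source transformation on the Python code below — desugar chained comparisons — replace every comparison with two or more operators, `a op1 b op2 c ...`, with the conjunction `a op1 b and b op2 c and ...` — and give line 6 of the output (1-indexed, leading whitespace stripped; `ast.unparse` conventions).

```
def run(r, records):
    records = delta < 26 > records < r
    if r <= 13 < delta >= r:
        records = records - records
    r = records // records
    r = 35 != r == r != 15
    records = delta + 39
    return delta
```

Transformed code:
def run(r, records):
    records = delta < 26 and 26 > records and (records < r)
    if r <= 13 and 13 < delta and (delta >= r):
        records = records - records
    r = records // records
    r = 35 != r and r == r and (r != 15)
    records = delta + 39
    return delta

r = 35 != r and r == r and (r != 15)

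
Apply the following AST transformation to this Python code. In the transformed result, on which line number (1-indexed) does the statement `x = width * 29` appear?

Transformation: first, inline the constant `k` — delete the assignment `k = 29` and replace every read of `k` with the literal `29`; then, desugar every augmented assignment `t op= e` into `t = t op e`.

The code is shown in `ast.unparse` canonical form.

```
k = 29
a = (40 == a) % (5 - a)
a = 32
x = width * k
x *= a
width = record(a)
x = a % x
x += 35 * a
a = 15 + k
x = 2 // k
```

3

Transformed code:
a = (40 == a) % (5 - a)
a = 32
x = width * 29
x = x * a
width = record(a)
x = a % x
x = x + 35 * a
a = 15 + 29
x = 2 // 29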